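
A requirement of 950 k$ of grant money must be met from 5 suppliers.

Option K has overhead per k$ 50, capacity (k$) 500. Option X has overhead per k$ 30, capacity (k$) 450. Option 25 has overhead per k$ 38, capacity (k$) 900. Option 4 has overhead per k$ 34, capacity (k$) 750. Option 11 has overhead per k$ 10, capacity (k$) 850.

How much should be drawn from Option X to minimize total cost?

Use suppliers in increasing cost order.
Option 11 at 10: take all 850 k$ ; 100 still needed.
Option X (30): take the remaining 100 ; done.
Option 4, Option 25, Option K: unused.

100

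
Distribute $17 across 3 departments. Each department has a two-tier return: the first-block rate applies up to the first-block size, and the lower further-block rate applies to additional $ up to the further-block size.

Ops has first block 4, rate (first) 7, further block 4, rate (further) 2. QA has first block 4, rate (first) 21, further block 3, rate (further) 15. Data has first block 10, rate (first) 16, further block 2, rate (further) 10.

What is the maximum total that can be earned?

289

Treat each block as its own option and order by rate: QA/first 21 > Data/first 16 > QA/second 15 > Data/second 10 > Ops/first 7 > Ops/second 2.
Fill QA first block (4 at 21) — 13 left.
Data first at 16: fill all 10 — 3 left.
QA second at 15: fill all 3 — 0 left.
Total = 21×4 + 16×10 + 15×3 = 289.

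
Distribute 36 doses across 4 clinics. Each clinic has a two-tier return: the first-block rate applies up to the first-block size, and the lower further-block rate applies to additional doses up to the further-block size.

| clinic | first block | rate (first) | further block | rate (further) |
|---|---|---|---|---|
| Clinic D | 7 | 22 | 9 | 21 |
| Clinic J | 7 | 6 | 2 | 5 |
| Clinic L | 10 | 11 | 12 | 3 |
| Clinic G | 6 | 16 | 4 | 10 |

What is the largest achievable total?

589

Treat each block as its own option and order by rate: Clinic D/T1 22 > Clinic D/T2 21 > Clinic G/T1 16 > Clinic L/T1 11 > Clinic G/T2 10 > Clinic J/T1 6 > Clinic J/T2 5 > Clinic L/T2 3.
Clinic D/T1 (22): +7 ; 29 left.
Fill Clinic D T2 block (9 at 21) ; 20 left.
Clinic G/T1 (16): +6 ; 14 left.
Clinic L/T1 (11): +10 ; 4 left.
Clinic G T2 at 10: fill all 4 ; 0 left.
Total = 22×7 + 21×9 + 16×6 + 11×10 + 10×4 = 589.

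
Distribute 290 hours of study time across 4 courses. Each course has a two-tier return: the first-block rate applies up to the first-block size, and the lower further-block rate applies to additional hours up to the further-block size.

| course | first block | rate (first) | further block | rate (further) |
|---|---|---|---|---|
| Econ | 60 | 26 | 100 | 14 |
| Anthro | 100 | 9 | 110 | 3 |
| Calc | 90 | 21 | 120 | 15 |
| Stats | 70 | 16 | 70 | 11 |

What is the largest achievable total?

Rank every tier by rate: Econ/tier1 26 > Calc/tier1 21 > Stats/tier1 16 > Calc/tier2 15 > Econ/tier2 14 > Stats/tier2 11 > Anthro/tier1 9 > Anthro/tier2 3.
Econ/tier1 (26): +60 ; 230 left.
Calc/tier1 (21): +90 ; 140 left.
Stats tier1 at 16: fill all 70 ; 70 left.
Calc tier2 at 15: only 70 left, fill 70.
Total = 26×60 + 21×90 + 16×70 + 15×70 = 5620.

5620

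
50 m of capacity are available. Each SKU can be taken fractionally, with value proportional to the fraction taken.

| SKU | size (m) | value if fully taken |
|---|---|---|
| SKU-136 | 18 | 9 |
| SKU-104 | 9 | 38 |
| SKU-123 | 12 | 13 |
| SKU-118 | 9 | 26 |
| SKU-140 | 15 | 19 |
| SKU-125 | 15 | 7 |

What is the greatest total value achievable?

Sort by value density: SKU-104 38/9≈4.22, SKU-118 26/9≈2.89, SKU-140 19/15≈1.27, SKU-123 13/12≈1.08, SKU-136 9/18≈0.5, SKU-125 7/15≈0.467.
All 9 m of SKU-104 fit (value 38) ; 41 remain.
SKU-118: take in full, 9 m for value 26 ; 32 left.
SKU-140: take in full, 15 m for value 19 ; 17 left.
All 12 m of SKU-123 fit (value 13) ; 5 remain.
5 m left: a 5/18 share of SKU-136 gives 9×5/18 = 2.5.
Total value = 98.5.

98.5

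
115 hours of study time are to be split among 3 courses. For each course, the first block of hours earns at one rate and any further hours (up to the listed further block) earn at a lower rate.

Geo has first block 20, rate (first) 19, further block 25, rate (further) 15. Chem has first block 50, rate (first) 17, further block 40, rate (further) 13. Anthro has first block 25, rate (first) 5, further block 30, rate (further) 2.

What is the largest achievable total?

1865

Order all 6 blocks by rate: Geo/first 19 > Chem/first 17 > Geo/second 15 > Chem/second 13 > Anthro/first 5 > Anthro/second 2.
Fill Geo first block (20 at 19) — 95 left.
Chem/first (17): +50 — 45 left.
Geo/second (15): +25 — 20 left.
20 remain; put them into Chem second at 13.
Total = 19×20 + 17×50 + 15×25 + 13×20 = 1865.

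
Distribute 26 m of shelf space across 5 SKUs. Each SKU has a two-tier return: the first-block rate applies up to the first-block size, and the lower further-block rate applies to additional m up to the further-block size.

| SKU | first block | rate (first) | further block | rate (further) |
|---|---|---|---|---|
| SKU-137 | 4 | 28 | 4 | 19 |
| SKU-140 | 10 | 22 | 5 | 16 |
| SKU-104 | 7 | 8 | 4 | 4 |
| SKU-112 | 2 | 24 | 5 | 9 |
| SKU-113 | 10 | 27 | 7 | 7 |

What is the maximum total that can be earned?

650

Rank every tier by rate: SKU-137/first 28 > SKU-113/first 27 > SKU-112/first 24 > SKU-140/first 22 > SKU-137/second 19 > SKU-140/second 16 > SKU-112/second 9 > SKU-104/first 8 > SKU-113/second 7 > SKU-104/second 4.
Fill SKU-137 first block (4 at 28) ; 22 left.
SKU-113/first (27): +10 ; 12 left.
SKU-112/first (24): +2 ; 10 left.
SKU-140/first (22): +10 ; 0 left.
Total = 28×4 + 27×10 + 24×2 + 22×10 = 650.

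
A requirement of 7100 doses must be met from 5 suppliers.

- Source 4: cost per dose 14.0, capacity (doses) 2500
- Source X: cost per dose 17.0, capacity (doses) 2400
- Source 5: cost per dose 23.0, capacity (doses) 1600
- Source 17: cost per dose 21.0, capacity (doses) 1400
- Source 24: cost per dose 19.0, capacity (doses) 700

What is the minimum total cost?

120800

Fill from the cheapest supplier first.
Source 4 (14.0): use full 2500 → 4600 doses to go.
Take 2400 from Source X at 17.0 → need 2200 more.
Take 700 from Source 24 at 19.0 → need 1500 more.
Take 1400 from Source 17 at 21.0 → need 100 more.
Source 5 (23.0): take the remaining 100 → done.
Cost = 2500×14.0 + 2400×17.0 + 700×19.0 + 1400×21.0 + 100×23.0 = 120800.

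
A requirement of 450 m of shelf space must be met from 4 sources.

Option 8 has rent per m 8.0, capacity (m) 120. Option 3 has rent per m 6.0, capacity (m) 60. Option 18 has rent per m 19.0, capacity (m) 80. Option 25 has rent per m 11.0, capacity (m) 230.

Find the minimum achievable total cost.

Use sources in increasing cost order.
Take 60 from Option 3 at 6.0 — need 390 more.
Take 120 from Option 8 at 8.0 — need 270 more.
Take 230 from Option 25 at 11.0 — need 40 more.
Option 18 at 19.0: take 40 of its 80 — requirement met.
Cost = 60×6.0 + 120×8.0 + 230×11.0 + 40×19.0 = 4610.

4610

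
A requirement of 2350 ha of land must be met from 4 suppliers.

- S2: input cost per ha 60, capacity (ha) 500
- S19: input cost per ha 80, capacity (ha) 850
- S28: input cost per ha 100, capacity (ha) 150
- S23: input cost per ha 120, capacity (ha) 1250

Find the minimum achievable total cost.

215000

Use suppliers in increasing cost order.
S2 (60): use full 500 — 1850 ha to go.
Take 850 from S19 at 80 — need 1000 more.
S28 (100): use full 150 — 850 ha to go.
S23 at 120: take 850 of its 1250 — requirement met.
Cost = 500×60 + 850×80 + 150×100 + 850×120 = 215000.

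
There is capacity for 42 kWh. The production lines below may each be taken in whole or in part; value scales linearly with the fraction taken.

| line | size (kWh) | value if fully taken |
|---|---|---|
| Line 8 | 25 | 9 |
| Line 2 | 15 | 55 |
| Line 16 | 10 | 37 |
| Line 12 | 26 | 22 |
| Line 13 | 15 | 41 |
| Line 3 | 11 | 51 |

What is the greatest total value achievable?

Sort by value density: Line 3 51/11≈4.64, Line 16 37/10≈3.7, Line 2 55/15≈3.67, Line 13 41/15≈2.73, Line 12 22/26≈0.846, Line 8 9/25≈0.36.
Line 3: take in full, 11 kWh for value 51 ; 31 left.
Take all of Line 16 (10 kWh, value 37) ; 21 kWh left.
Take all of Line 2 (15 kWh, value 55) ; 6 kWh left.
Fill the last 6 kWh with part of Line 13: 6/15 of it earns 16.4.
Total value = 159.4.

159.4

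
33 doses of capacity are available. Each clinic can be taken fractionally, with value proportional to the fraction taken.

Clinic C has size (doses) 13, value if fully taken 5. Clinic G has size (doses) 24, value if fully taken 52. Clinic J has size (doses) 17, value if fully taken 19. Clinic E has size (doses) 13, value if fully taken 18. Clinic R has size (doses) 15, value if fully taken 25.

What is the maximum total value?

67

Best value per unit of size first: Clinic G 52/24≈2.17, Clinic R 25/15≈1.67, Clinic E 18/13≈1.38, Clinic J 19/17≈1.12, Clinic C 5/13≈0.385.
Take all of Clinic G (24 doses, value 52) — 9 doses left.
Only 9 doses remain; take 9/15 of Clinic R for value 25×9/15 = 15.
Total value = 67.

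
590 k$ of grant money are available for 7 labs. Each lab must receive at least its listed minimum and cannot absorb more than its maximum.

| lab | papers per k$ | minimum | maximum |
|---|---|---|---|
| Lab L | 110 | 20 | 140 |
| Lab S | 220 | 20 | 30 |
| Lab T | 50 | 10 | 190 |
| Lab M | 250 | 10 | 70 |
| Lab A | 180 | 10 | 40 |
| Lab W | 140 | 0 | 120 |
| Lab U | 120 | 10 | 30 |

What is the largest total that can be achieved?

75100

Meeting every minimum uses 20+20+10+10+10+0+10 = 80 k$, leaving 510.
Highest papers per k$ first: Lab M 250 > Lab S 220 > Lab A 180 > Lab W 140 > Lab U 120 > Lab L 110 > Lab T 50.
Lab M takes 60 more to reach its cap of 70 — 450 left.
Lab S: +10 to 30 (cap) — 440 left.
Give Lab A 30 more to hit its cap of 40 — 410 left.
Lab W: +120 to 120 (cap) — 290 left.
Lab U: +20 to 30 (cap) — 270 left.
Lab L takes 120 more to reach its cap of 140 — 150 left.
Lab T has room for 180 more but only 150 remain, so it gets 160.
Total = 110×140 + 220×30 + 50×160 + 250×70 + 180×40 + 140×120 + 120×30 = 75100.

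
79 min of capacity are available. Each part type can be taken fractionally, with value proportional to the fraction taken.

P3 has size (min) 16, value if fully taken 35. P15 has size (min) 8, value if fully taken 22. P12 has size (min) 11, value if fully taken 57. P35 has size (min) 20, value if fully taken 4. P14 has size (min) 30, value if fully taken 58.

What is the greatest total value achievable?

Best value per unit of size first: P12 57/11≈5.18, P15 22/8≈2.75, P3 35/16≈2.19, P14 58/30≈1.93, P35 4/20≈0.2.
Take all of P12 (11 min, value 57) — 68 min left.
P15: take in full, 8 min for value 22 — 60 left.
P3: take in full, 16 min for value 35 — 44 left.
Take all of P14 (30 min, value 58) — 14 min left.
Fill the last 14 min with part of P35: 14/20 of it earns 2.8.
Total value = 174.8.

174.8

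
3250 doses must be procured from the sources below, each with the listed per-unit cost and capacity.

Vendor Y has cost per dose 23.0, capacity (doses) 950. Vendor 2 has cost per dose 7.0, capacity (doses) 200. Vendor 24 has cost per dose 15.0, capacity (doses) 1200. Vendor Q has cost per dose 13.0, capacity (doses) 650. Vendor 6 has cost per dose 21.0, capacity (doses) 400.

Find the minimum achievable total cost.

54650

Cheapest first:
Vendor 2 at 7.0: take all 200 doses ; 3050 still needed.
Vendor Q at 13.0: take all 650 doses ; 2400 still needed.
Vendor 24 (15.0): use full 1200 ; 1200 doses to go.
Vendor 6 at 21.0: take all 400 doses ; 800 still needed.
Take 800 from Vendor Y at 23.0 to finish.
Cost = 200×7.0 + 650×13.0 + 1200×15.0 + 400×21.0 + 800×23.0 = 54650.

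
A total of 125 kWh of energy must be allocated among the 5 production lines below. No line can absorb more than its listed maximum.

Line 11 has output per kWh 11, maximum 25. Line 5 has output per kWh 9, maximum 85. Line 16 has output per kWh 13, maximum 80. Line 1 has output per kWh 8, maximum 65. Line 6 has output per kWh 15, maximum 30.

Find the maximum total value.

Highest output per kWh first: Line 6 15 > Line 16 13 > Line 11 11 > Line 5 9 > Line 1 8.
Line 6: +30 to 30 (cap) → 95 left.
Give Line 16 80 to hit its cap of 80 → 15 left.
Line 11 has room for 25 but only 15 remain, so it gets 15.
Total = 11×15 + 13×80 + 15×30 = 1655.

1655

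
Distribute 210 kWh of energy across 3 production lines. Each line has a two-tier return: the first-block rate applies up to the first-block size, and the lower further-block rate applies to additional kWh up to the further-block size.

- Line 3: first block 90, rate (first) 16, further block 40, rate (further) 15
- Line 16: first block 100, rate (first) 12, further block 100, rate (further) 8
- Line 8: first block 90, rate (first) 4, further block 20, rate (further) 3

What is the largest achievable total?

Treat each block as its own option and order by rate: Line 3/tier1 16 > Line 3/tier2 15 > Line 16/tier1 12 > Line 16/tier2 8 > Line 8/tier1 4 > Line 8/tier2 3.
Fill Line 3 tier1 block (90 at 16) ; 120 left.
Line 3/tier2 (15): +40 ; 80 left.
Line 16 tier1 at 12: only 80 left, fill 80.
Total = 16×90 + 15×40 + 12×80 = 3000.

3000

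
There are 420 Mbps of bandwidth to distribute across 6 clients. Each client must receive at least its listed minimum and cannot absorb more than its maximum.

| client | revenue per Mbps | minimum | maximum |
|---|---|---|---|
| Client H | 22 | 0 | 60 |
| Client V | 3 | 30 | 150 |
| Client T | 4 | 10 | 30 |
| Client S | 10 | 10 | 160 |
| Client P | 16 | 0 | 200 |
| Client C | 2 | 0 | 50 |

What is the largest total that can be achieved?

5850

Meeting every minimum uses 0+30+10+10+0+0 = 50 Mbps, leaving 370.
Highest revenue per Mbps first: Client H 22 > Client P 16 > Client S 10 > Client T 4 > Client V 3 > Client C 2.
Client H takes 60 more to reach its cap of 60 ; 310 left.
Client P: +200 to 200 (cap) ; 110 left.
Client S has room for 150 more but only 110 remain, so it gets 120.
Total = 22×60 + 3×30 + 4×10 + 10×120 + 16×200 = 5850.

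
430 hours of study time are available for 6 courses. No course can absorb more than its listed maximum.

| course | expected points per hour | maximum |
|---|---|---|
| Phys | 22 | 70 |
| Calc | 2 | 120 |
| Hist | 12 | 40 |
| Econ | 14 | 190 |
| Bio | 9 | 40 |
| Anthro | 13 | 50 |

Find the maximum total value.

5770

Highest expected points per hour first: Phys 22 > Econ 14 > Anthro 13 > Hist 12 > Bio 9 > Calc 2.
Give Phys 70 to hit its cap of 70 → 360 left.
Econ takes 190 to reach its cap of 190 → 170 left.
Anthro: +50 to 50 (cap) → 120 left.
Hist takes 40 to reach its cap of 40 → 80 left.
Bio takes 40 to reach its cap of 40 → 40 left.
Calc has room for 120 but only 40 remain, so it gets 40.
Total = 22×70 + 2×40 + 12×40 + 14×190 + 9×40 + 13×50 = 5770.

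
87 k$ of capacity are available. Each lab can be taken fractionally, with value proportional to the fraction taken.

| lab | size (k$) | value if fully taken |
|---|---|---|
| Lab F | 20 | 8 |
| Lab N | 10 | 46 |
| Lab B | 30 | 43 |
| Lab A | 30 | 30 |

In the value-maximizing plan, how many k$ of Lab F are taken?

Rank by value-to-size ratio: Lab N 46/10≈4.6, Lab B 43/30≈1.43, Lab A 30/30≈1, Lab F 8/20≈0.4.
All 10 k$ of Lab N fit (value 46) → 77 remain.
Lab B: take in full, 30 k$ for value 43 → 47 left.
Lab A: take in full, 30 k$ for value 30 → 17 left.
17 k$ left: a 17/20 share of Lab F gives 8×17/20 = 6.8.

17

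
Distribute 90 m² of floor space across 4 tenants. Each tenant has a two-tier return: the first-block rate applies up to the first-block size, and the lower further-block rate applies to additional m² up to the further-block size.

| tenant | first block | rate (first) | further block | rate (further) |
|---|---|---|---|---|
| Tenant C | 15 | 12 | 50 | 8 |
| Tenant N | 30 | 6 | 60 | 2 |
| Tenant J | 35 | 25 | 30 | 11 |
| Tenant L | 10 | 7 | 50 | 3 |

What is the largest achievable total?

1465

Rank every tier by rate: Tenant J/first 25 > Tenant C/first 12 > Tenant J/second 11 > Tenant C/second 8 > Tenant L/first 7 > Tenant N/first 6 > Tenant L/second 3 > Tenant N/second 2.
Tenant J first at 25: fill all 35 ; 55 left.
Tenant C/first (12): +15 ; 40 left.
Tenant J second at 11: fill all 30 ; 10 left.
Tenant C second at 8: only 10 left, fill 10.
Total = 25×35 + 12×15 + 11×30 + 8×10 = 1465.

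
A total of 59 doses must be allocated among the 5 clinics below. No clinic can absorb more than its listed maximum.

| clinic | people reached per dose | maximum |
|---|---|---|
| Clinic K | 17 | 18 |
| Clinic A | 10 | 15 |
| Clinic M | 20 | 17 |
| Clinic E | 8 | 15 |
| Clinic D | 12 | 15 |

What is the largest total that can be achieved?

Highest people reached per dose first: Clinic M 20 > Clinic K 17 > Clinic D 12 > Clinic A 10 > Clinic E 8.
Clinic M: +17 to 17 (cap) — 42 left.
Give Clinic K 18 to hit its cap of 18 — 24 left.
Clinic D: +15 to 15 (cap) — 9 left.
Clinic A has room for 15 but only 9 remain, so it gets 9.
Total = 17×18 + 10×9 + 20×17 + 12×15 = 916.

916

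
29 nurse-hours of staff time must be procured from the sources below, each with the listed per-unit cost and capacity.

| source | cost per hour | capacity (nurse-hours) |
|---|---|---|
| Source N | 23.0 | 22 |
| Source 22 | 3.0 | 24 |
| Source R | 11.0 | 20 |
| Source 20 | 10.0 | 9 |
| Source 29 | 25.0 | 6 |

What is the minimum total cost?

122

Cheapest first:
Take 24 from Source 22 at 3.0 → need 5 more.
Take 5 from Source 20 at 10.0 to finish.
Source R, Source N, Source 29: unused.
Cost = 24×3.0 + 5×10.0 = 122.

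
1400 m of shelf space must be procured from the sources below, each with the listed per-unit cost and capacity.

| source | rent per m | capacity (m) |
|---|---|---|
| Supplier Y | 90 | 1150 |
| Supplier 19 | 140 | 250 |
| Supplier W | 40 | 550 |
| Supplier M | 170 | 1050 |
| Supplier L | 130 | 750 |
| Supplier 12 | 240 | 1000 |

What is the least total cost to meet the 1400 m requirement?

98500

Fill from the cheapest source first.
Take 550 from Supplier W at 40 — need 850 more.
Supplier Y (90): take the remaining 850 — done.
Supplier L, Supplier 19, Supplier M, Supplier 12: unused.
Cost = 550×40 + 850×90 = 98500.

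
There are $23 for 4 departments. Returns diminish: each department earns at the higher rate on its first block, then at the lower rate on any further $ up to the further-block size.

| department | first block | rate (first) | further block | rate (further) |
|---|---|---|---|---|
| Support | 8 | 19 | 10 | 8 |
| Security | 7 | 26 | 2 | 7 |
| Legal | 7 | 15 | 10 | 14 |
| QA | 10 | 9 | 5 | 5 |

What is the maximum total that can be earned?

Treat each block as its own option and order by rate: Security/first 26 > Support/first 19 > Legal/first 15 > Legal/second 14 > QA/first 9 > Support/second 8 > Security/second 7 > QA/second 5.
Security/first (26): +7 ; 16 left.
Fill Support first block (8 at 19) ; 8 left.
Fill Legal first block (7 at 15) ; 1 left.
Legal second at 14: only 1 left, fill 1.
Total = 26×7 + 19×8 + 15×7 + 14×1 = 453.

453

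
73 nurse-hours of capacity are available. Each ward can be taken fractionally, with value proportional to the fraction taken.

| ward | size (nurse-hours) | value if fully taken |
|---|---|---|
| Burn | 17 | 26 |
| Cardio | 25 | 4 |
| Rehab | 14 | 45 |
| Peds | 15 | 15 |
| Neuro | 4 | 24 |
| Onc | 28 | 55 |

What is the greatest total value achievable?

160

Rank by value-to-size ratio: Neuro 24/4≈6, Rehab 45/14≈3.21, Onc 55/28≈1.96, Burn 26/17≈1.53, Peds 15/15≈1, Cardio 4/25≈0.16.
Neuro: take in full, 4 nurse-hours for value 24 → 69 left.
All 14 nurse-hours of Rehab fit (value 45) → 55 remain.
Onc: take in full, 28 nurse-hours for value 55 → 27 left.
Burn: take in full, 17 nurse-hours for value 26 → 10 left.
Only 10 nurse-hours remain; take 10/15 of Peds for value 15×10/15 = 10.
Total value = 160.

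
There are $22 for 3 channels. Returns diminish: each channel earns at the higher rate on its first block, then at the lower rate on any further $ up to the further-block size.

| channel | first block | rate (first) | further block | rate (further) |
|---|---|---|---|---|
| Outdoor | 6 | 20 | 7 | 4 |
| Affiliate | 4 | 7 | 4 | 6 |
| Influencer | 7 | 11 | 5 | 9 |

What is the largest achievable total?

Rank every tier by rate: Outdoor/first 20 > Influencer/first 11 > Influencer/second 9 > Affiliate/first 7 > Affiliate/second 6 > Outdoor/second 4.
Fill Outdoor first block (6 at 20) → 16 left.
Influencer/first (11): +7 → 9 left.
Influencer second at 9: fill all 5 → 4 left.
Affiliate/first (7): +4 → 0 left.
Total = 20×6 + 11×7 + 9×5 + 7×4 = 270.

270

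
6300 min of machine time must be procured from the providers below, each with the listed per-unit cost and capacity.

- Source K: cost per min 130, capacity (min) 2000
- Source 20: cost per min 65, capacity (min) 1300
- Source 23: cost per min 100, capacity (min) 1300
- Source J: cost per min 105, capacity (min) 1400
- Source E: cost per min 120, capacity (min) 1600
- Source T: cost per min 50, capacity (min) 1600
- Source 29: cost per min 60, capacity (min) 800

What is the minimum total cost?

Fill from the cheapest provider first.
Take 1600 from Source T at 50 — need 4700 more.
Take 800 from Source 29 at 60 — need 3900 more.
Take 1300 from Source 20 at 65 — need 2600 more.
Take 1300 from Source 23 at 100 — need 1300 more.
Source J at 105: take 1300 of its 1400 — requirement met.
Source E, Source K: unused.
Cost = 1600×50 + 800×60 + 1300×65 + 1300×100 + 1300×105 = 479000.

479000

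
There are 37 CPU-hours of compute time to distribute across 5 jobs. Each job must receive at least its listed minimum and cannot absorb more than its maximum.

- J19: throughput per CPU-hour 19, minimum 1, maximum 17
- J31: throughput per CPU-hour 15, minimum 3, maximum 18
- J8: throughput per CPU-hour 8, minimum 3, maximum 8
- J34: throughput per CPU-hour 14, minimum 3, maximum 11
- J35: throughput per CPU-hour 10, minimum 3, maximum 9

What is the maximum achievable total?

584

Meeting every minimum uses 1+3+3+3+3 = 13 CPU-hours, leaving 24.
Rank by throughput per CPU-hour: J19 19 > J31 15 > J34 14 > J35 10 > J8 8.
J19: +16 to 17 (cap) → 8 left.
Only 8 left; J31 takes them to reach 11.
Total = 19×17 + 15×11 + 8×3 + 14×3 + 10×3 = 584.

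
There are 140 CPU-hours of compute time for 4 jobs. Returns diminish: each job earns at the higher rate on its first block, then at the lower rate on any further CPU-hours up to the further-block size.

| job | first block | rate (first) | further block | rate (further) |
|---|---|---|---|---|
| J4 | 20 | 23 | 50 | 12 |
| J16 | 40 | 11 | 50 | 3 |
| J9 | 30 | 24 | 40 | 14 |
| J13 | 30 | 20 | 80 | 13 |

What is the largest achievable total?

2600

Order all 8 blocks by rate: J9/first 24 > J4/first 23 > J13/first 20 > J9/second 14 > J13/second 13 > J4/second 12 > J16/first 11 > J16/second 3.
J9/first (24): +30 ; 110 left.
J4/first (23): +20 ; 90 left.
Fill J13 first block (30 at 20) ; 60 left.
J9/second (14): +40 ; 20 left.
20 remain; put them into J13 second at 13.
Total = 24×30 + 23×20 + 20×30 + 14×40 + 13×20 = 2600.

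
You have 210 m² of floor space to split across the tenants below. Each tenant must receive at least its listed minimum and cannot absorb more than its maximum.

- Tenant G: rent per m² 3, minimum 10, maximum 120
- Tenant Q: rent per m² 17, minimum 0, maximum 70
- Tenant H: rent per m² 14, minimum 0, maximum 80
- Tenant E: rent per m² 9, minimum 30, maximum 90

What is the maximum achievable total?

2790

Meeting every minimum uses 10+0+0+30 = 40 m², leaving 170.
Order the tenants by rent per m²: Tenant Q 17 > Tenant H 14 > Tenant E 9 > Tenant G 3.
Tenant Q: +70 to 70 (cap) → 100 left.
Tenant H takes 80 more to reach its cap of 80 → 20 left.
Tenant E: +20 (room for 60) → 50. Pool exhausted.
Total = 3×10 + 17×70 + 14×80 + 9×50 = 2790.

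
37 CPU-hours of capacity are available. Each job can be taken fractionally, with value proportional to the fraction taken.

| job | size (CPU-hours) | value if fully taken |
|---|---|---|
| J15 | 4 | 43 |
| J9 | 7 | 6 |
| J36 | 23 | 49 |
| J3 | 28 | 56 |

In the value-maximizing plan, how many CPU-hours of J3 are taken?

10

Sort by value density: J15 43/4≈10.8, J36 49/23≈2.13, J3 56/28≈2, J9 6/7≈0.857.
J15: take in full, 4 CPU-hours for value 43 — 33 left.
Take all of J36 (23 CPU-hours, value 49) — 10 CPU-hours left.
Only 10 CPU-hours remain; take 10/28 of J3 for value 56×10/28 = 20.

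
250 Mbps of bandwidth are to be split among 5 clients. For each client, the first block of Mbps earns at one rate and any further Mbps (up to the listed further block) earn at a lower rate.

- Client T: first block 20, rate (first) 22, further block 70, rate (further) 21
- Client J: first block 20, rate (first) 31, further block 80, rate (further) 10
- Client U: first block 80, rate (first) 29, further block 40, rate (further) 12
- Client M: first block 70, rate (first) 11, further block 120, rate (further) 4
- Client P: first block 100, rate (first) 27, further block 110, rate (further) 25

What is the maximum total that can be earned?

6890

Treat each block as its own option and order by rate: Client J/T1 31 > Client U/T1 29 > Client P/T1 27 > Client P/T2 25 > Client T/T1 22 > Client T/T2 21 > Client U/T2 12 > Client M/T1 11 > Client J/T2 10 > Client M/T2 4.
Client J/T1 (31): +20 ; 230 left.
Client U/T1 (29): +80 ; 150 left.
Client P/T1 (27): +100 ; 50 left.
Client P/T2: +50 of 110 at 25; pool empty.
Total = 31×20 + 29×80 + 27×100 + 25×50 = 6890.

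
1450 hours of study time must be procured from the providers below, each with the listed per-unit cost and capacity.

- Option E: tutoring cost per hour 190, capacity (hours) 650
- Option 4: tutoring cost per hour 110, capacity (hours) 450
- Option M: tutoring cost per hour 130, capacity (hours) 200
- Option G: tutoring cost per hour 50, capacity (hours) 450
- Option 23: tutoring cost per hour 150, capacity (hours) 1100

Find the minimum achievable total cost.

Fill from the cheapest provider first.
Option G (50): use full 450 — 1000 hours to go.
Option 4 (110): use full 450 — 550 hours to go.
Option M (130): use full 200 — 350 hours to go.
Option 23 (150): take the remaining 350 — done.
Option E: unused.
Cost = 450×50 + 450×110 + 200×130 + 350×150 = 150500.

150500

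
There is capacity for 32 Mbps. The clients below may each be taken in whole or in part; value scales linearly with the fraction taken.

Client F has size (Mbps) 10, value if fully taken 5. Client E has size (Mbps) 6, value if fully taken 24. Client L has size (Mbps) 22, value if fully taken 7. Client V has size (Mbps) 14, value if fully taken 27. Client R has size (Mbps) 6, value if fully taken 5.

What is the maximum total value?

59

Sort by value density: Client E 24/6≈4, Client V 27/14≈1.93, Client R 5/6≈0.833, Client F 5/10≈0.5, Client L 7/22≈0.318.
Take all of Client E (6 Mbps, value 24) ; 26 Mbps left.
Client V: take in full, 14 Mbps for value 27 ; 12 left.
Take all of Client R (6 Mbps, value 5) ; 6 Mbps left.
6 Mbps left: a 6/10 share of Client F gives 5×6/10 = 3.
Total value = 59.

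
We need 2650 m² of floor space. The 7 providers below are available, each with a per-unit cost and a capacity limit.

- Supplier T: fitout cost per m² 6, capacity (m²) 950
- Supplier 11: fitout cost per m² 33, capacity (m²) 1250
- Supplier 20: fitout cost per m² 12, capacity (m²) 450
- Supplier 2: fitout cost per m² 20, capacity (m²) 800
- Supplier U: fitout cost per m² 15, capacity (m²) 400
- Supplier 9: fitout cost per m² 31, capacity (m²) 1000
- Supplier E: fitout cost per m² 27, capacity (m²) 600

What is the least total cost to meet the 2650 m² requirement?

34450

Use providers in increasing cost order.
Take 950 from Supplier T at 6 → need 1700 more.
Take 450 from Supplier 20 at 12 → need 1250 more.
Take 400 from Supplier U at 15 → need 850 more.
Supplier 2 (20): use full 800 → 50 m² to go.
Take 50 from Supplier E at 27 to finish.
Supplier 9, Supplier 11: unused.
Cost = 950×6 + 450×12 + 400×15 + 800×20 + 50×27 = 34450.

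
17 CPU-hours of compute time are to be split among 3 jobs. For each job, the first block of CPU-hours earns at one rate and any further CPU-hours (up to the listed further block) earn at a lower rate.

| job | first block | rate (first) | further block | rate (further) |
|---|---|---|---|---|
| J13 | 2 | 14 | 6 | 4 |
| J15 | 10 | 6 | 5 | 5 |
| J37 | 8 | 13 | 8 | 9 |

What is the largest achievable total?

Treat each block as its own option and order by rate: J13/first 14 > J37/first 13 > J37/second 9 > J15/first 6 > J15/second 5 > J13/second 4.
Fill J13 first block (2 at 14) ; 15 left.
Fill J37 first block (8 at 13) ; 7 left.
7 remain; put them into J37 second at 9.
Total = 14×2 + 13×8 + 9×7 = 195.

195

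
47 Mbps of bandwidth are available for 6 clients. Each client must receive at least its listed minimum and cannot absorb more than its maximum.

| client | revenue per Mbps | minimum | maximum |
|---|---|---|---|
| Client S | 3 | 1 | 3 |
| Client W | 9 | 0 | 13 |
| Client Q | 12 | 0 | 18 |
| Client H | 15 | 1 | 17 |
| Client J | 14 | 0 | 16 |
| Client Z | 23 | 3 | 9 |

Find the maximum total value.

737

Meeting every minimum uses 1+0+0+1+0+3 = 5 Mbps, leaving 42.
Order the clients by revenue per Mbps: Client Z 23 > Client H 15 > Client J 14 > Client Q 12 > Client W 9 > Client S 3.
Give Client Z 6 more to hit its cap of 9 → 36 left.
Client H takes 16 more to reach its cap of 17 → 20 left.
Give Client J 16 more to hit its cap of 16 → 4 left.
Client Q has room for 18 more but only 4 remain, so it gets 4.
Total = 3×1 + 12×4 + 15×17 + 14×16 + 23×9 = 737.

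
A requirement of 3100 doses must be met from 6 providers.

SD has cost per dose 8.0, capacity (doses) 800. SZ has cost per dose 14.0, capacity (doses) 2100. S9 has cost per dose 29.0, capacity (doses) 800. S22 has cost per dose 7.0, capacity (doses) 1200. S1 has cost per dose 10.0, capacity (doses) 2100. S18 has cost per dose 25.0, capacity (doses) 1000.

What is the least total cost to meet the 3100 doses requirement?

25800

Use providers in increasing cost order.
S22 at 7.0: take all 1200 doses → 1900 still needed.
Take 800 from SD at 8.0 → need 1100 more.
S1 at 10.0: take 1100 of its 2100 → requirement met.
SZ, S18, S9: unused.
Cost = 1200×7.0 + 800×8.0 + 1100×10.0 = 25800.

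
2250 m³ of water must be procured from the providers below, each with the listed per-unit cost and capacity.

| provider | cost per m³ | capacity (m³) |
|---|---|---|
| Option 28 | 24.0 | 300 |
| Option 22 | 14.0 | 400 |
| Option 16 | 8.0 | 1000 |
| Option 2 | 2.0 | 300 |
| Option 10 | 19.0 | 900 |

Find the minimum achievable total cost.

24650

Cheapest first:
Take 300 from Option 2 at 2.0 — need 1950 more.
Option 16 (8.0): use full 1000 — 950 m³ to go.
Take 400 from Option 22 at 14.0 — need 550 more.
Take 550 from Option 10 at 19.0 to finish.
Option 28: unused.
Cost = 300×2.0 + 1000×8.0 + 400×14.0 + 550×19.0 = 24650.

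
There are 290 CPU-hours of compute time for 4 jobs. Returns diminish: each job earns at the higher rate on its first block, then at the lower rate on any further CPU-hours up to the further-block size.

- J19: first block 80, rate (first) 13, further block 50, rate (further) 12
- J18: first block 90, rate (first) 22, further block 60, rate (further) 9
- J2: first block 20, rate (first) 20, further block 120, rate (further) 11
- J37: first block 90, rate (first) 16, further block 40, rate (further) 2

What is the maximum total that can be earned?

Treat each block as its own option and order by rate: J18/tier1 22 > J2/tier1 20 > J37/tier1 16 > J19/tier1 13 > J19/tier2 12 > J2/tier2 11 > J18/tier2 9 > J37/tier2 2.
J18 tier1 at 22: fill all 90 → 200 left.
J2 tier1 at 20: fill all 20 → 180 left.
Fill J37 tier1 block (90 at 16) → 90 left.
J19 tier1 at 13: fill all 80 → 10 left.
10 remain; put them into J19 tier2 at 12.
Total = 22×90 + 20×20 + 16×90 + 13×80 + 12×10 = 4980.

4980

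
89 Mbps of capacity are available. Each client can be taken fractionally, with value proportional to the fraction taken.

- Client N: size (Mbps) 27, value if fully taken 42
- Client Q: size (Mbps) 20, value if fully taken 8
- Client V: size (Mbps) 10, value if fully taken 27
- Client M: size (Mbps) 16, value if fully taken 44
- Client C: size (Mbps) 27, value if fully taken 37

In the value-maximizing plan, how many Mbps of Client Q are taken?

Rank by value-to-size ratio: Client M 44/16≈2.75, Client V 27/10≈2.7, Client N 42/27≈1.56, Client C 37/27≈1.37, Client Q 8/20≈0.4.
Take all of Client M (16 Mbps, value 44) ; 73 Mbps left.
Client V: take in full, 10 Mbps for value 27 ; 63 left.
Client N: take in full, 27 Mbps for value 42 ; 36 left.
Take all of Client C (27 Mbps, value 37) ; 9 Mbps left.
Fill the last 9 Mbps with part of Client Q: 9/20 of it earns 3.6.

9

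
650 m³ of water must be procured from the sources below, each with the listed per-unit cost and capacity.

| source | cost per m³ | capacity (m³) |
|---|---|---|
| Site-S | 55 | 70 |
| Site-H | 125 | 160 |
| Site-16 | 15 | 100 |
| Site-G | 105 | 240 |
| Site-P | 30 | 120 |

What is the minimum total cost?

49150

Fill from the cheapest source first.
Take 100 from Site-16 at 15 ; need 550 more.
Site-P (30): use full 120 ; 430 m³ to go.
Site-S (55): use full 70 ; 360 m³ to go.
Site-G at 105: take all 240 m³ ; 120 still needed.
Take 120 from Site-H at 125 to finish.
Cost = 100×15 + 120×30 + 70×55 + 240×105 + 120×125 = 49150.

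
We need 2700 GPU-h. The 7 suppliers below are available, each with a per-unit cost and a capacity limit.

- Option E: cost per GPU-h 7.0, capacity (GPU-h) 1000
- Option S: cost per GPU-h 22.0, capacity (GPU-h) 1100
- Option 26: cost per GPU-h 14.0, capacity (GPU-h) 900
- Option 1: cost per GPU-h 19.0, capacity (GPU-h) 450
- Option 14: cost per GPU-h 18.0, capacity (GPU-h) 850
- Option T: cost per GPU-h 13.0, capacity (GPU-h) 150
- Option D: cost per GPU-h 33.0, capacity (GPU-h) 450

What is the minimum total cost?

Use suppliers in increasing cost order.
Take 1000 from Option E at 7.0 ; need 1700 more.
Take 150 from Option T at 13.0 ; need 1550 more.
Option 26 (14.0): use full 900 ; 650 GPU-h to go.
Option 14 at 18.0: take 650 of its 850 ; requirement met.
Option 1, Option S, Option D: unused.
Cost = 1000×7.0 + 150×13.0 + 900×14.0 + 650×18.0 = 33250.

33250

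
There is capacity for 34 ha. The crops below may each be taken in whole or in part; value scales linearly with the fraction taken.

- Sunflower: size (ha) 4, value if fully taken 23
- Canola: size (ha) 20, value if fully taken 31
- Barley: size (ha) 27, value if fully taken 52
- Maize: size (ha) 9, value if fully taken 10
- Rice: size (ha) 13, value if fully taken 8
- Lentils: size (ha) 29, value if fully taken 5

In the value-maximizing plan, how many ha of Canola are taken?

3

Rank by value-to-size ratio: Sunflower 23/4≈5.75, Barley 52/27≈1.93, Canola 31/20≈1.55, Maize 10/9≈1.11, Rice 8/13≈0.615, Lentils 5/29≈0.172.
Take all of Sunflower (4 ha, value 23) → 30 ha left.
Take all of Barley (27 ha, value 52) → 3 ha left.
Only 3 ha remain; take 3/20 of Canola for value 31×3/20 = 4.65.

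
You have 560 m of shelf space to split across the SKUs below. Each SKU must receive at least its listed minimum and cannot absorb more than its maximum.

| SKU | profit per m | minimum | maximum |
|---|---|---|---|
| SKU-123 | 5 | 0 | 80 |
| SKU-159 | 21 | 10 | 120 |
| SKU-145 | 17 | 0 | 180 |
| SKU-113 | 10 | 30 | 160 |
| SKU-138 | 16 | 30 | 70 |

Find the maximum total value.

Meeting every minimum uses 0+10+0+30+30 = 70 m, leaving 490.
Highest profit per m first: SKU-159 21 > SKU-145 17 > SKU-138 16 > SKU-113 10 > SKU-123 5.
Give SKU-159 110 more to hit its cap of 120 → 380 left.
SKU-145 takes 180 more to reach its cap of 180 → 200 left.
Give SKU-138 40 more to hit its cap of 70 → 160 left.
SKU-113: +130 to 160 (cap) → 30 left.
Only 30 left; SKU-123 takes them to reach 30.
Total = 5×30 + 21×120 + 17×180 + 10×160 + 16×70 = 8450.

8450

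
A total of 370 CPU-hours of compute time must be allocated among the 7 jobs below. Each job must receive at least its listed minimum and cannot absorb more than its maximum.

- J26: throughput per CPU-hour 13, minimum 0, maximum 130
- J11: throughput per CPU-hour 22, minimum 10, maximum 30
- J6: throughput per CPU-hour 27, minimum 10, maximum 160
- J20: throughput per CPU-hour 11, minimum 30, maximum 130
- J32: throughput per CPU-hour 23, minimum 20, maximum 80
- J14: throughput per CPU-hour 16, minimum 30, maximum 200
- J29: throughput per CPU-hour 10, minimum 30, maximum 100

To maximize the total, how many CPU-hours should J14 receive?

40

Meeting every minimum uses 0+10+10+30+20+30+30 = 130 CPU-hours, leaving 240.
Highest throughput per CPU-hour first: J6 27 > J32 23 > J11 22 > J14 16 > J26 13 > J20 11 > J29 10.
Give J6 150 more to hit its cap of 160 → 90 left.
J32: +60 to 80 (cap) → 30 left.
J11: +20 to 30 (cap) → 10 left.
Only 10 left; J14 takes them to reach 40.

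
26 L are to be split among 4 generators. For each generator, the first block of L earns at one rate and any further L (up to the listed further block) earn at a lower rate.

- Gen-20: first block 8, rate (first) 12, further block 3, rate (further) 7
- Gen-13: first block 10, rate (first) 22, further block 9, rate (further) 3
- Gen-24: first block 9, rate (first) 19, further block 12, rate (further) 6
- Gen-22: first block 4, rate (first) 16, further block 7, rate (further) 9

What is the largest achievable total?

491

Order all 8 blocks by rate: Gen-13/tier1 22 > Gen-24/tier1 19 > Gen-22/tier1 16 > Gen-20/tier1 12 > Gen-22/tier2 9 > Gen-20/tier2 7 > Gen-24/tier2 6 > Gen-13/tier2 3.
Gen-13 tier1 at 22: fill all 10 ; 16 left.
Fill Gen-24 tier1 block (9 at 19) ; 7 left.
Gen-22 tier1 at 16: fill all 4 ; 3 left.
Gen-20 tier1 at 12: only 3 left, fill 3.
Total = 22×10 + 19×9 + 16×4 + 12×3 = 491.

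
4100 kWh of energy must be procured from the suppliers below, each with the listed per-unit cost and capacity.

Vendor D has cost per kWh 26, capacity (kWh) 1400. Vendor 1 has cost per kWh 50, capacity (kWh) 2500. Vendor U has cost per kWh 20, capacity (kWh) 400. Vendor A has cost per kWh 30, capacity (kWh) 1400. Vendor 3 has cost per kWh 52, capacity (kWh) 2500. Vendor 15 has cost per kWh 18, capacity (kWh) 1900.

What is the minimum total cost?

Fill from the cheapest supplier first.
Take 1900 from Vendor 15 at 18 → need 2200 more.
Vendor U (20): use full 400 → 1800 kWh to go.
Vendor D (26): use full 1400 → 400 kWh to go.
Vendor A (30): take the remaining 400 → done.
Vendor 1, Vendor 3: unused.
Cost = 1900×18 + 400×20 + 1400×26 + 400×30 = 90600.

90600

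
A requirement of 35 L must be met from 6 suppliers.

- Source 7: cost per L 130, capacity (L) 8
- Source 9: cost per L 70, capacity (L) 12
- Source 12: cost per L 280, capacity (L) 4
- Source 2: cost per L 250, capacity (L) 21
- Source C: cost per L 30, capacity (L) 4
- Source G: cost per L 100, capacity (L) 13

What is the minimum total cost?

Cheapest first:
Source C (30): use full 4 → 31 L to go.
Source 9 at 70: take all 12 L → 19 still needed.
Source G (100): use full 13 → 6 L to go.
Source 7 (130): take the remaining 6 → done.
Source 2, Source 12: unused.
Cost = 4×30 + 12×70 + 13×100 + 6×130 = 3040.

3040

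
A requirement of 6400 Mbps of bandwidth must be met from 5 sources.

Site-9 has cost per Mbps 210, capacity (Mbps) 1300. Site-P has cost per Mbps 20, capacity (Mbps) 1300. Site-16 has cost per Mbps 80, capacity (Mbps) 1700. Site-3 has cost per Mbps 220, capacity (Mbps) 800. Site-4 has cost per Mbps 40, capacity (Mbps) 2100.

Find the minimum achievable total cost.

519000

Fill from the cheapest source first.
Take 1300 from Site-P at 20 — need 5100 more.
Site-4 at 40: take all 2100 Mbps — 3000 still needed.
Take 1700 from Site-16 at 80 — need 1300 more.
Site-9 at 210: take all 1300 Mbps — 0 still needed.
Site-3: unused.
Cost = 1300×20 + 2100×40 + 1700×80 + 1300×210 = 519000.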